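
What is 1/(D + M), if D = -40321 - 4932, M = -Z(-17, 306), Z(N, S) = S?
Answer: -1/45559 ≈ -2.1950e-5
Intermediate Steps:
M = -306 (M = -1*306 = -306)
D = -45253
1/(D + M) = 1/(-45253 - 306) = 1/(-45559) = -1/45559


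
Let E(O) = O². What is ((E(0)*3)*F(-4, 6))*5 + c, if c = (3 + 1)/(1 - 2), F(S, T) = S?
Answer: -4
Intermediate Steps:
c = -4 (c = 4/(-1) = 4*(-1) = -4)
((E(0)*3)*F(-4, 6))*5 + c = ((0²*3)*(-4))*5 - 4 = ((0*3)*(-4))*5 - 4 = (0*(-4))*5 - 4 = 0*5 - 4 = 0 - 4 = -4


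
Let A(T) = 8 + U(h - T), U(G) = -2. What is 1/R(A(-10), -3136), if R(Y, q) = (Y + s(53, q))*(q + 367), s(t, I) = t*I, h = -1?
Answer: 1/460213338 ≈ 2.1729e-9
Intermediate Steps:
s(t, I) = I*t
A(T) = 6 (A(T) = 8 - 2 = 6)
R(Y, q) = (367 + q)*(Y + 53*q) (R(Y, q) = (Y + q*53)*(q + 367) = (Y + 53*q)*(367 + q) = (367 + q)*(Y + 53*q))
1/R(A(-10), -3136) = 1/(53*(-3136)² + 367*6 + 19451*(-3136) + 6*(-3136)) = 1/(53*9834496 + 2202 - 60998336 - 18816) = 1/(521228288 + 2202 - 60998336 - 18816) = 1/460213338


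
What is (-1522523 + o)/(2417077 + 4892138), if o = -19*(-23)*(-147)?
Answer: -1586762/7309215 ≈ -0.21709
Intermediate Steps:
o = -64239 (o = 437*(-147) = -64239)
(-1522523 + o)/(2417077 + 4892138) = (-1522523 - 64239)/(2417077 + 4892138) = -1586762/7309215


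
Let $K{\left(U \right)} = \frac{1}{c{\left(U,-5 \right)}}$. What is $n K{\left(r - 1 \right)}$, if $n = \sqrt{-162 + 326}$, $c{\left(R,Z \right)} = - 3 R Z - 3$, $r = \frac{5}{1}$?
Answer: $\frac{2 \sqrt{41}}{57} \approx 0.22467$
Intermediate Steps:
$r = 5$ ($r = 5 \cdot 1 = 5$)
$c{\left(R,Z \right)} = -3 - 3 R Z$ ($c{\left(R,Z \right)} = - 3 R Z - 3 = -3 - 3 R Z$)
$K{\left(U \right)} = \frac{1}{-3 + 15 U}$ ($K{\left(U \right)} = \frac{1}{-3 - 3 U \left(-5\right)} = \frac{1}{-3 + 15 U}$)
$n = 2 \sqrt{41}$ ($n = \sqrt{164} = 2 \sqrt{41} \approx 12.806$)
$n K{\left(r - 1 \right)} = 2 \sqrt{41} \frac{1}{3 \left(-1 + 5 \left(5 - 1\right)\right)} = 2 \sqrt{41} \frac{1}{3 \left(-1 + 5 \cdot 4\right)} = 2 \sqrt{41} \frac{1}{3 \left(-1 + 20\right)} = 2 \sqrt{41} \frac{1}{3 \cdot 19} = 2 \sqrt{41} \cdot \frac{1}{3} \cdot \frac{1}{19} = 2 \sqrt{41} \cdot \frac{1}{57} = \frac{2 \sqrt{41}}{57}$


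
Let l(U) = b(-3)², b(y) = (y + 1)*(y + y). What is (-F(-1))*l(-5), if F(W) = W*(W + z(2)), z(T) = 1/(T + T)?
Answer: -108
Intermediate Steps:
b(y) = 2*y*(1 + y) (b(y) = (1 + y)*(2*y) = 2*y*(1 + y))
l(U) = 144 (l(U) = (2*(-3)*(1 - 3))² = (2*(-3)*(-2))² = 12² = 144)
z(T) = 1/(2*T)
F(W) = W*(¼ + W) (F(W) = W*(W + (½)/2) = W*(W + (½)*(½)) = W*(W + ¼) = W*(¼ + W))
(-F(-1))*l(-5) = -(-1)*(¼ - 1)*144 = -(-1)*(-3)/4*144 = -1*¾*144 = -¾*144 = -108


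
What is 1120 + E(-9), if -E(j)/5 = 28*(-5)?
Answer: 1820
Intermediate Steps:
E(j) = 700 (E(j) = -140*(-5) = -5*(-140) = 700)
1120 + E(-9) = 1120 + 700 = 1820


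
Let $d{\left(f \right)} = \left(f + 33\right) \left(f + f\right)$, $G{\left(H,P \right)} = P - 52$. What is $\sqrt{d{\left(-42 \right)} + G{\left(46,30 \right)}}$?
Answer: $\sqrt{734} \approx 27.092$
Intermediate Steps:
$G{\left(H,P \right)} = -52 + P$
$d{\left(f \right)} = 2 f \left(33 + f\right)$ ($d{\left(f \right)} = \left(33 + f\right) 2 f = 2 f \left(33 + f\right)$)
$\sqrt{d{\left(-42 \right)} + G{\left(46,30 \right)}} = \sqrt{2 \left(-42\right) \left(33 - 42\right) + \left(-52 + 30\right)} = \sqrt{2 \left(-42\right) \left(-9\right) - 22} = \sqrt{756 - 22} = \sqrt{734}$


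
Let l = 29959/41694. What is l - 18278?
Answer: -762052973/41694 ≈ -18277.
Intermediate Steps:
l = 29959/41694 (l = 29959*(1/41694) = 29959/41694 ≈ 0.71854)
l - 18278 = 29959/41694 - 18278 = -762052973/41694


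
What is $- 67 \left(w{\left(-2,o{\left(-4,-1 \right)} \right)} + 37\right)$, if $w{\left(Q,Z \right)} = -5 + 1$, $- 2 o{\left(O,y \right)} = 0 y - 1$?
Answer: $-2211$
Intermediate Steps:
$o{\left(O,y \right)} = \frac{1}{2}$ ($o{\left(O,y \right)} = - \frac{0 y - 1}{2} = - \frac{0 - 1}{2} = \left(- \frac{1}{2}\right) \left(-1\right) = \frac{1}{2}$)
$w{\left(Q,Z \right)} = -4$
$- 67 \left(w{\left(-2,o{\left(-4,-1 \right)} \right)} + 37\right) = - 67 \left(-4 + 37\right) = \left(-67\right) 33 = -2211$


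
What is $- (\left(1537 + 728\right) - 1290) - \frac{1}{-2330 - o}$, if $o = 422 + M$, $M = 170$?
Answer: $- \frac{2848949}{2922} \approx -975.0$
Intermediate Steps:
$o = 592$ ($o = 422 + 170 = 592$)
$- (\left(1537 + 728\right) - 1290) - \frac{1}{-2330 - o} = - (\left(1537 + 728\right) - 1290) - \frac{1}{-2330 - 592} = - (2265 - 1290) - \frac{1}{-2330 - 592} = \left(-1\right) 975 - \frac{1}{-2922} = -975 - - \frac{1}{2922} = -975 + \frac{1}{2922} = - \frac{2848949}{2922}$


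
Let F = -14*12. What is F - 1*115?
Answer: -283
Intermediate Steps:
F = -168
F - 1*115 = -168 - 1*115 = -168 - 115 = -283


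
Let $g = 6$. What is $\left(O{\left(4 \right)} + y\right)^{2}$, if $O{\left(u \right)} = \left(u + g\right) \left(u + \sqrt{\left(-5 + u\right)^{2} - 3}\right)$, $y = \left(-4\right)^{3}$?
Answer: $376 - 480 i \sqrt{2} \approx 376.0 - 678.82 i$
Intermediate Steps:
$y = -64$
$O{\left(u \right)} = \left(6 + u\right) \left(u + \sqrt{-3 + \left(-5 + u\right)^{2}}\right)$ ($O{\left(u \right)} = \left(u + 6\right) \left(u + \sqrt{\left(-5 + u\right)^{2} - 3}\right) = \left(6 + u\right) \left(u + \sqrt{-3 + \left(-5 + u\right)^{2}}\right)$)
$\left(O{\left(4 \right)} + y\right)^{2} = \left(\left(4^{2} + 6 \cdot 4 + 6 \sqrt{-3 + \left(-5 + 4\right)^{2}} + 4 \sqrt{-3 + \left(-5 + 4\right)^{2}}\right) - 64\right)^{2} = \left(\left(16 + 24 + 6 \sqrt{-3 + \left(-1\right)^{2}} + 4 \sqrt{-3 + \left(-1\right)^{2}}\right) - 64\right)^{2} = \left(\left(16 + 24 + 6 \sqrt{-3 + 1} + 4 \sqrt{-3 + 1}\right) - 64\right)^{2} = \left(\left(16 + 24 + 6 \sqrt{-2} + 4 \sqrt{-2}\right) - 64\right)^{2} = \left(\left(16 + 24 + 6 i \sqrt{2} + 4 i \sqrt{2}\right) - 64\right)^{2} = \left(\left(40 + 10 i \sqrt{2}\right) - 64\right)^{2} = \left(-24 + 10 i \sqrt{2}\right)^{2}$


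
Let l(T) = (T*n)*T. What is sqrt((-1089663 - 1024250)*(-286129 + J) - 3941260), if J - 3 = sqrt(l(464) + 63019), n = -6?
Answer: sqrt(604841529778 - 2113913*I*sqrt(1228757)) ≈ 7.7772e+5 - 1507.0*I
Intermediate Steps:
l(T) = -6*T**2 (l(T) = (T*(-6))*T = (-6*T)*T = -6*T**2)
J = 3 + I*sqrt(1228757) (J = 3 + sqrt(-6*464**2 + 63019) = 3 + sqrt(-6*215296 + 63019) = 3 + sqrt(-1291776 + 63019) = 3 + sqrt(-1228757) = 3 + I*sqrt(1228757) ≈ 3.0 + 1108.5*I)
sqrt((-1089663 - 1024250)*(-286129 + J) - 3941260) = sqrt((-1089663 - 1024250)*(-286129 + (3 + I*sqrt(1228757))) - 3941260) = sqrt(-2113913*(-286126 + I*sqrt(1228757)) - 3941260) = sqrt((604845471038 - 2113913*I*sqrt(1228757)) - 3941260) = sqrt(604841529778 - 2113913*I*sqrt(1228757))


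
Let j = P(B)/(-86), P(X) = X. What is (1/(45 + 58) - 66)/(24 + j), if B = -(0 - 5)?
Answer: -584542/212077 ≈ -2.7563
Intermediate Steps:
B = 5 (B = -1*(-5) = 5)
j = -5/86 (j = 5/(-86) = 5*(-1/86) = -5/86 ≈ -0.058140)
(1/(45 + 58) - 66)/(24 + j) = (1/(45 + 58) - 66)/(24 - 5/86) = (1/103 - 66)/(2059/86) = (1/103 - 66)*(86/2059) = -6797/103*86/2059 = -584542/212077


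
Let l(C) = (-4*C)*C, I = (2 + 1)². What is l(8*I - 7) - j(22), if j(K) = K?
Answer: -16922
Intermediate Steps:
I = 9 (I = 3² = 9)
l(C) = -4*C²
l(8*I - 7) - j(22) = -4*(8*9 - 7)² - 1*22 = -4*(72 - 7)² - 22 = -4*65² - 22 = -4*4225 - 22 = -16900 - 22 = -16922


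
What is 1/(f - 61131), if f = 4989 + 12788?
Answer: -1/43354 ≈ -2.3066e-5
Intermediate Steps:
f = 17777
1/(f - 61131) = 1/(17777 - 61131) = 1/(-43354) = -1/43354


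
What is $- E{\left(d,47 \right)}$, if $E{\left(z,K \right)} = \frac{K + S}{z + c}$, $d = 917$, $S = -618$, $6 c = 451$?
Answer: $\frac{3426}{5953} \approx 0.57551$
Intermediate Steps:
$c = \frac{451}{6}$ ($c = \frac{1}{6} \cdot 451 = \frac{451}{6} \approx 75.167$)
$E{\left(z,K \right)} = \frac{-618 + K}{\frac{451}{6} + z}$ ($E{\left(z,K \right)} = \frac{K - 618}{z + \frac{451}{6}} = \frac{-618 + K}{\frac{451}{6} + z}$)
$- E{\left(d,47 \right)} = - \frac{6 \left(-618 + 47\right)}{451 + 6 \cdot 917} = - \frac{6 \left(-571\right)}{451 + 5502} = - \frac{6 \left(-571\right)}{5953} = \left(-1\right) \left(- \frac{3426}{5953}\right) = \frac{3426}{5953}$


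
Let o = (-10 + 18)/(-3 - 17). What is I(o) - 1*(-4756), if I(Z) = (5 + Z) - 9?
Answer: 23758/5 ≈ 4751.6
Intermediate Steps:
o = -⅖ (o = 8/(-20) = 8*(-1/20) = -⅖ ≈ -0.40000)
I(Z) = -4 + Z
I(o) - 1*(-4756) = (-4 - ⅖) - 1*(-4756) = -22/5 + 4756 = 23758/5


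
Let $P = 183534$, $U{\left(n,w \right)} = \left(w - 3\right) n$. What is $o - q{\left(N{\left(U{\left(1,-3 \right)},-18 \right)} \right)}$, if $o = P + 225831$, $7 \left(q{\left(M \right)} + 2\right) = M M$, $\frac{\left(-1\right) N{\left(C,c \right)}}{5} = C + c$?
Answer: $\frac{2851169}{7} \approx 4.0731 \cdot 10^{5}$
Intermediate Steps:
$U{\left(n,w \right)} = n \left(-3 + w\right)$ ($U{\left(n,w \right)} = \left(-3 + w\right) n = n \left(-3 + w\right)$)
$N{\left(C,c \right)} = - 5 C - 5 c$ ($N{\left(C,c \right)} = - 5 \left(C + c\right) = - 5 C - 5 c$)
$q{\left(M \right)} = -2 + \frac{M^{2}}{7}$ ($q{\left(M \right)} = -2 + \frac{M M}{7} = -2 + \frac{M^{2}}{7}$)
$o = 409365$ ($o = 183534 + 225831 = 409365$)
$o - q{\left(N{\left(U{\left(1,-3 \right)},-18 \right)} \right)} = 409365 - \left(-2 + \frac{\left(- 5 \cdot 1 \left(-3 - 3\right) - -90\right)^{2}}{7}\right) = 409365 - \left(-2 + \frac{\left(- 5 \cdot 1 \left(-6\right) + 90\right)^{2}}{7}\right) = 409365 - \left(-2 + \frac{\left(\left(-5\right) \left(-6\right) + 90\right)^{2}}{7}\right) = 409365 - \left(-2 + \frac{\left(30 + 90\right)^{2}}{7}\right) = 409365 - \left(-2 + \frac{120^{2}}{7}\right) = 409365 - \left(-2 + \frac{1}{7} \cdot 14400\right) = 409365 - \left(-2 + \frac{14400}{7}\right) = 409365 - \frac{14386}{7} = \frac{2851169}{7}$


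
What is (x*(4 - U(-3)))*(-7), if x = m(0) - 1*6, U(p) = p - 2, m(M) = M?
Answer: 378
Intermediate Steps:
U(p) = -2 + p
x = -6 (x = 0 - 1*6 = 0 - 6 = -6)
(x*(4 - U(-3)))*(-7) = -6*(4 - (-2 - 3))*(-7) = -6*(4 - 1*(-5))*(-7) = -6*(4 + 5)*(-7) = -6*9*(-7) = -54*(-7) = 378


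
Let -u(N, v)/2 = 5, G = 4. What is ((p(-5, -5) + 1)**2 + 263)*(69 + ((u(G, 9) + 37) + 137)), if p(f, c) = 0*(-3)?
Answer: 61512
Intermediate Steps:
u(N, v) = -10 (u(N, v) = -2*5 = -10)
p(f, c) = 0
((p(-5, -5) + 1)**2 + 263)*(69 + ((u(G, 9) + 37) + 137)) = ((0 + 1)**2 + 263)*(69 + ((-10 + 37) + 137)) = (1**2 + 263)*(69 + (27 + 137)) = (1 + 263)*(69 + 164) = 264*233 = 61512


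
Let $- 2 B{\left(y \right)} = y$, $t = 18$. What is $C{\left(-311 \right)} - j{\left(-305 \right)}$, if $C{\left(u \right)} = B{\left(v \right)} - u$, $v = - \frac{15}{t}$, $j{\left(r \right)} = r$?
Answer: $\frac{7397}{12} \approx 616.42$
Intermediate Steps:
$v = - \frac{5}{6}$ ($v = - \frac{15}{18} = \left(-15\right) \frac{1}{18} = - \frac{5}{6} \approx -0.83333$)
$B{\left(y \right)} = - \frac{y}{2}$
$C{\left(u \right)} = \frac{5}{12} - u$ ($C{\left(u \right)} = \left(- \frac{1}{2}\right) \left(- \frac{5}{6}\right) - u = \frac{5}{12} - u$)
$C{\left(-311 \right)} - j{\left(-305 \right)} = \left(\frac{5}{12} - -311\right) - -305 = \left(\frac{5}{12} + 311\right) + 305 = \frac{3737}{12} + 305 = \frac{7397}{12}$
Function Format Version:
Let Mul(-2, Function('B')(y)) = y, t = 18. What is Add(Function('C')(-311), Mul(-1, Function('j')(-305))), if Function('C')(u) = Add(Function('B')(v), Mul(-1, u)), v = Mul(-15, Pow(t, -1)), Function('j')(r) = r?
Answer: Rational(7397, 12) ≈ 616.42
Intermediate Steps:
v = Rational(-5, 6) (v = Mul(-15, Pow(18, -1)) = Mul(-15, Rational(1, 18)) = Rational(-5, 6) ≈ -0.83333)
Function('B')(y) = Mul(Rational(-1, 2), y)
Function('C')(u) = Add(Rational(5, 12), Mul(-1, u)) (Function('C')(u) = Add(Mul(Rational(-1, 2), Rational(-5, 6)), Mul(-1, u)) = Add(Rational(5, 12), Mul(-1, u)))
Add(Function('C')(-311), Mul(-1, Function('j')(-305))) = Add(Add(Rational(5, 12), Mul(-1, -311)), Mul(-1, -305)) = Add(Add(Rational(5, 12), 311), 305) = Add(Rational(3737, 12), 305) = Rational(7397, 12)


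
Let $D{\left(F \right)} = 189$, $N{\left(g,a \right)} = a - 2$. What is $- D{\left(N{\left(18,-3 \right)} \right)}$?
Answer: $-189$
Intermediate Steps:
$N{\left(g,a \right)} = -2 + a$
$- D{\left(N{\left(18,-3 \right)} \right)} = \left(-1\right) 189 = -189$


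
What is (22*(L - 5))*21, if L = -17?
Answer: -10164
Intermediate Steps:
(22*(L - 5))*21 = (22*(-17 - 5))*21 = (22*(-22))*21 = -484*21 = -10164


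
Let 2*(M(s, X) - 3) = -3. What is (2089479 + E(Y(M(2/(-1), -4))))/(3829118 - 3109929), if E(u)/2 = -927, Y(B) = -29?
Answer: 2087625/719189 ≈ 2.9027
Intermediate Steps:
M(s, X) = 3/2 (M(s, X) = 3 + (½)*(-3) = 3 - 3/2 = 3/2)
E(u) = -1854 (E(u) = 2*(-927) = -1854)
(2089479 + E(Y(M(2/(-1), -4))))/(3829118 - 3109929) = (2089479 - 1854)/(3829118 - 3109929) = 2087625/719189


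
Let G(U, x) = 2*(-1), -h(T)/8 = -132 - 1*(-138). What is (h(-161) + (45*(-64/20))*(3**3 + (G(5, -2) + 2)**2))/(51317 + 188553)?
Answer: -1968/119935 ≈ -0.016409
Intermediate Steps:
h(T) = -48 (h(T) = -8*(-132 - 1*(-138)) = -8*(-132 + 138) = -8*6 = -48)
G(U, x) = -2
(h(-161) + (45*(-64/20))*(3**3 + (G(5, -2) + 2)**2))/(51317 + 188553) = (-48 + (45*(-64/20))*(3**3 + (-2 + 2)**2))/(51317 + 188553) = (-48 + (45*(-64*1/20))*(27 + 0**2))/239870 = (-48 + (45*(-16/5))*(27 + 0))*(1/239870) = (-48 - 144*27)*(1/239870) = (-48 - 3888)*(1/239870) = -3936*1/239870 = -1968/119935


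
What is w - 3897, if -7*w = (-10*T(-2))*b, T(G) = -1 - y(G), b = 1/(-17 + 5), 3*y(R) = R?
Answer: -491017/126 ≈ -3897.0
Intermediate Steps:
y(R) = R/3
b = -1/12 (b = 1/(-12) = -1/12 ≈ -0.083333)
T(G) = -1 - G/3
w = 5/126 (w = -(-10*(-1 - 1/3*(-2)))*(-1)/(7*12) = -(-10*(-1 + 2/3))*(-1)/(7*12) = -(-10*(-1/3))*(-1)/(7*12) = -10*(-1)/(21*12) = -1/7*(-5/18) = 5/126 ≈ 0.039683)
w - 3897 = 5/126 - 3897 = -491017/126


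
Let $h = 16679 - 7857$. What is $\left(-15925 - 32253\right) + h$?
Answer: $-39356$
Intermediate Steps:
$h = 8822$
$\left(-15925 - 32253\right) + h = \left(-15925 - 32253\right) + 8822 = -48178 + 8822 = -39356$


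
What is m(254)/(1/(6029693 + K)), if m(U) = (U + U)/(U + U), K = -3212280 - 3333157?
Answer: -515744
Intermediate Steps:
K = -6545437
m(U) = 1 (m(U) = (2*U)/((2*U)) = (2*U)*(1/(2*U)) = 1)
m(254)/(1/(6029693 + K)) = 1/1/(6029693 - 6545437) = 1/1/(-515744) = 1/(-1/515744) = 1*(-515744) = -515744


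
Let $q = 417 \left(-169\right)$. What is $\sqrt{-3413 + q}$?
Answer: $i \sqrt{73886} \approx 271.82 i$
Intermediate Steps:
$q = -70473$
$\sqrt{-3413 + q} = \sqrt{-3413 - 70473} = \sqrt{-73886} = i \sqrt{73886}$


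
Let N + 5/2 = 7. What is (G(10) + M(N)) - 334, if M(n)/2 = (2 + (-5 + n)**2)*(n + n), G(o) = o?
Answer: -567/2 ≈ -283.50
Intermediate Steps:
N = 9/2 (N = -5/2 + 7 = 9/2 ≈ 4.5000)
M(n) = 4*n*(2 + (-5 + n)**2) (M(n) = 2*((2 + (-5 + n)**2)*(n + n)) = 2*((2 + (-5 + n)**2)*(2*n)) = 2*(2*n*(2 + (-5 + n)**2)) = 4*n*(2 + (-5 + n)**2))
(G(10) + M(N)) - 334 = (10 + 4*(9/2)*(2 + (-5 + 9/2)**2)) - 334 = (10 + 4*(9/2)*(2 + (-1/2)**2)) - 334 = (10 + 4*(9/2)*(2 + 1/4)) - 334 = (10 + 4*(9/2)*(9/4)) - 334 = (10 + 81/2) - 334 = 101/2 - 334 = -567/2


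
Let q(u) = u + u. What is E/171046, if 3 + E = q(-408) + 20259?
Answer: 9720/85523 ≈ 0.11365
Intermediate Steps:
q(u) = 2*u
E = 19440 (E = -3 + (2*(-408) + 20259) = -3 + (-816 + 20259) = -3 + 19443 = 19440)
E/171046 = 19440/171046 = 19440*(1/171046) = 9720/85523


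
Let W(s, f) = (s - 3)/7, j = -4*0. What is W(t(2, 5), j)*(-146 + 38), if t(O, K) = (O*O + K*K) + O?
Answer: -432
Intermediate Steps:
t(O, K) = O + K² + O² (t(O, K) = (O² + K²) + O = (K² + O²) + O = O + K² + O²)
j = 0
W(s, f) = -3/7 + s/7 (W(s, f) = (-3 + s)*(⅐) = -3/7 + s/7)
W(t(2, 5), j)*(-146 + 38) = (-3/7 + (2 + 5² + 2²)/7)*(-146 + 38) = (-3/7 + (2 + 25 + 4)/7)*(-108) = (-3/7 + (⅐)*31)*(-108) = (-3/7 + 31/7)*(-108) = 4*(-108) = -432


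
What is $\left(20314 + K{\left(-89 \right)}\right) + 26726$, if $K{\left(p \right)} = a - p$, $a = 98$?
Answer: $47227$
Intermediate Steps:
$K{\left(p \right)} = 98 - p$
$\left(20314 + K{\left(-89 \right)}\right) + 26726 = \left(20314 + \left(98 - -89\right)\right) + 26726 = \left(20314 + \left(98 + 89\right)\right) + 26726 = \left(20314 + 187\right) + 26726 = 20501 + 26726 = 47227$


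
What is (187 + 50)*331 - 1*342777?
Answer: -264330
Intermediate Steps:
(187 + 50)*331 - 1*342777 = 237*331 - 342777 = 78447 - 342777 = -264330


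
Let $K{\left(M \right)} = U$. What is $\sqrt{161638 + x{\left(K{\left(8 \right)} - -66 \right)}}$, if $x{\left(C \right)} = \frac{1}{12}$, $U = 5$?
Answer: $\frac{\sqrt{5818971}}{6} \approx 402.04$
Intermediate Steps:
$K{\left(M \right)} = 5$
$x{\left(C \right)} = \frac{1}{12}$
$\sqrt{161638 + x{\left(K{\left(8 \right)} - -66 \right)}} = \sqrt{161638 + \frac{1}{12}} = \sqrt{\frac{1939657}{12}} = \frac{\sqrt{5818971}}{6}$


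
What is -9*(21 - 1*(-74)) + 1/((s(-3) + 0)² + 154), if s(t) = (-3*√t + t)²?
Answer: (-554040*√3 + 422371*I)/(2*(-247*I + 324*√3)) ≈ -855.0 + 0.00074625*I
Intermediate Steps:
s(t) = (t - 3*√t)²
-9*(21 - 1*(-74)) + 1/((s(-3) + 0)² + 154) = -9*(21 - 1*(-74)) + 1/(((-1*(-3) + 3*√(-3))² + 0)² + 154) = -9*(21 + 74) + 1/(((3 + 3*(I*√3))² + 0)² + 154) = -9*95 + 1/(((3 + 3*I*√3)² + 0)² + 154) = -855 + 1/(((3 + 3*I*√3)²)² + 154) = -855 + 1/((3 + 3*I*√3)⁴ + 154) = -855 + 1/(154 + (3 + 3*I*√3)⁴)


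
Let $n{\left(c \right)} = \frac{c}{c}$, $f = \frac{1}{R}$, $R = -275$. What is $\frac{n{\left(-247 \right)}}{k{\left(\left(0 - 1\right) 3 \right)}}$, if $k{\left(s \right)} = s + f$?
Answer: $- \frac{275}{826} \approx -0.33293$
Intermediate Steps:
$f = - \frac{1}{275}$ ($f = \frac{1}{-275} = - \frac{1}{275} \approx -0.0036364$)
$n{\left(c \right)} = 1$
$k{\left(s \right)} = - \frac{1}{275} + s$ ($k{\left(s \right)} = s - \frac{1}{275} = - \frac{1}{275} + s$)
$\frac{n{\left(-247 \right)}}{k{\left(\left(0 - 1\right) 3 \right)}} = 1 \frac{1}{- \frac{1}{275} + \left(0 - 1\right) 3} = 1 \frac{1}{- \frac{1}{275} - 3} = 1 \frac{1}{- \frac{826}{275}} = 1 \left(- \frac{275}{826}\right) = - \frac{275}{826}$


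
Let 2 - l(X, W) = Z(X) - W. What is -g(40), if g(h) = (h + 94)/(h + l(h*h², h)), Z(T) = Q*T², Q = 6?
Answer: 67/12287999959 ≈ 5.4525e-9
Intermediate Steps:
Z(T) = 6*T²
l(X, W) = 2 + W - 6*X² (l(X, W) = 2 - (6*X² - W) = 2 - (-W + 6*X²) = 2 + (W - 6*X²) = 2 + W - 6*X²)
g(h) = (94 + h)/(2 - 6*h⁶ + 2*h) (g(h) = (h + 94)/(h + (2 + h - 6*h⁶)) = (94 + h)/(h + (2 + h - 6*h⁶)) = (94 + h)/(2 - 6*h⁶ + 2*h))
-g(40) = -(94 + 40)/(2*(1 + 40 - 3*40⁶)) = -134/(2*(1 + 40 - 3*4096000000)) = -134/(2*(1 + 40 - 12288000000)) = -134/(2*(-12287999959)) = -(-1)*134/(2*12287999959) = -1*(-67/12287999959) = 67/12287999959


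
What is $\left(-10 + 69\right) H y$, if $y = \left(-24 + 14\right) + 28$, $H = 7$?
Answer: $7434$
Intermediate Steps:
$y = 18$ ($y = -10 + 28 = 18$)
$\left(-10 + 69\right) H y = \left(-10 + 69\right) 7 \cdot 18 = 59 \cdot 7 \cdot 18 = 413 \cdot 18 = 7434$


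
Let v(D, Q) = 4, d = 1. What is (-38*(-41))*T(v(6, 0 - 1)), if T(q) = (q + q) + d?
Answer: 14022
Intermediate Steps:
T(q) = 1 + 2*q (T(q) = (q + q) + 1 = 2*q + 1 = 1 + 2*q)
(-38*(-41))*T(v(6, 0 - 1)) = (-38*(-41))*(1 + 2*4) = 1558*(1 + 8) = 1558*9 = 14022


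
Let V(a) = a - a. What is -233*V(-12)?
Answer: 0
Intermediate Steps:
V(a) = 0
-233*V(-12) = -233*0 = 0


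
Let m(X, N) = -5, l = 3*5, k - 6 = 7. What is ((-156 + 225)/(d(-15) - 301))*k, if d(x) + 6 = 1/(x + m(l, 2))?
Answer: -260/89 ≈ -2.9213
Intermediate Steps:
k = 13 (k = 6 + 7 = 13)
l = 15
d(x) = -6 + 1/(-5 + x) (d(x) = -6 + 1/(x - 5) = -6 + 1/(-5 + x))
((-156 + 225)/(d(-15) - 301))*k = ((-156 + 225)/((31 - 6*(-15))/(-5 - 15) - 301))*13 = (69/((31 + 90)/(-20) - 301))*13 = (69/(-1/20*121 - 301))*13 = (69/(-121/20 - 301))*13 = (69/(-6141/20))*13 = (69*(-20/6141))*13 = -20/89*13 = -260/89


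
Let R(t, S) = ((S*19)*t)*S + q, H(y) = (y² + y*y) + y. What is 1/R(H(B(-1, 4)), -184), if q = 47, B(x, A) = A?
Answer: 1/23157551 ≈ 4.3182e-8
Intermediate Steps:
H(y) = y + 2*y² (H(y) = (y² + y²) + y = 2*y² + y = y + 2*y²)
R(t, S) = 47 + 19*t*S² (R(t, S) = ((S*19)*t)*S + 47 = ((19*S)*t)*S + 47 = (19*S*t)*S + 47 = 19*t*S² + 47 = 47 + 19*t*S²)
1/R(H(B(-1, 4)), -184) = 1/(47 + 19*(4*(1 + 2*4))*(-184)²) = 1/(47 + 19*(4*(1 + 8))*33856) = 1/(47 + 19*(4*9)*33856) = 1/(47 + 19*36*33856) = 1/(47 + 23157504) = 1/23157551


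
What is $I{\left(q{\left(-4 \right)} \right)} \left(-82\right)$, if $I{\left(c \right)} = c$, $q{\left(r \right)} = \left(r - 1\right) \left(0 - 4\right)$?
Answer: $-1640$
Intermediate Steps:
$q{\left(r \right)} = 4 - 4 r$ ($q{\left(r \right)} = \left(-1 + r\right) \left(-4\right) = 4 - 4 r$)
$I{\left(q{\left(-4 \right)} \right)} \left(-82\right) = \left(4 - -16\right) \left(-82\right) = \left(4 + 16\right) \left(-82\right) = 20 \left(-82\right) = -1640$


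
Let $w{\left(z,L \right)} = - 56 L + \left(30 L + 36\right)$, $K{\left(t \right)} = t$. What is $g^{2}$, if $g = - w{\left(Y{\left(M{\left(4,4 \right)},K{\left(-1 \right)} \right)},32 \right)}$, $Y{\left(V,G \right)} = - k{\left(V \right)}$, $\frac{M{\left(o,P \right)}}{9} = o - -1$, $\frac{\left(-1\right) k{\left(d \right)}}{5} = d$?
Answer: $633616$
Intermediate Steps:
$k{\left(d \right)} = - 5 d$
$M{\left(o,P \right)} = 9 + 9 o$ ($M{\left(o,P \right)} = 9 \left(o - -1\right) = 9 \left(o + 1\right) = 9 \left(1 + o\right) = 9 + 9 o$)
$Y{\left(V,G \right)} = 5 V$ ($Y{\left(V,G \right)} = - \left(-5\right) V = 5 V$)
$w{\left(z,L \right)} = 36 - 26 L$ ($w{\left(z,L \right)} = - 56 L + \left(36 + 30 L\right) = 36 - 26 L$)
$g = 796$ ($g = - (36 - 832) = \left(-1\right) \left(-796\right) = 796$)
$g^{2} = 796^{2} = 633616$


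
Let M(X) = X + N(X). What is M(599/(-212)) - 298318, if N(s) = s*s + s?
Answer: -13407499367/44944 ≈ -2.9832e+5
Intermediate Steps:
N(s) = s + s**2 (N(s) = s**2 + s = s + s**2)
M(X) = X + X*(1 + X)
M(599/(-212)) - 298318 = (599/(-212))*(2 + 599/(-212)) - 298318 = (599*(-1/212))*(2 + 599*(-1/212)) - 298318 = -599*(2 - 599/212)/212 - 298318 = -599/212*(-175/212) - 298318 = 104825/44944 - 298318 = -13407499367/44944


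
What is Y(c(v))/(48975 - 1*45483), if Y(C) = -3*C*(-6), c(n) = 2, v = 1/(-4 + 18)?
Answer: 1/97 ≈ 0.010309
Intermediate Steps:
v = 1/14 ≈ 0.071429
Y(C) = 18*C
Y(c(v))/(48975 - 1*45483) = (18*2)/(48975 - 1*45483) = 36/(48975 - 45483) = 36/3492 = 36*(1/3492) = 1/97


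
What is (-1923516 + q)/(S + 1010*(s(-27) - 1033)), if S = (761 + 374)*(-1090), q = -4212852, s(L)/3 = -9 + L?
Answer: 255682/99565 ≈ 2.5680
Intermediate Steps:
s(L) = -27 + 3*L (s(L) = 3*(-9 + L) = -27 + 3*L)
S = -1237150 (S = 1135*(-1090) = -1237150)
(-1923516 + q)/(S + 1010*(s(-27) - 1033)) = (-1923516 - 4212852)/(-1237150 + 1010*((-27 + 3*(-27)) - 1033)) = -6136368/(-1237150 + 1010*((-27 - 81) - 1033)) = -6136368/(-1237150 + 1010*(-108 - 1033)) = -6136368/(-1237150 + 1010*(-1141)) = -6136368/(-1237150 - 1152410) = -6136368/(-2389560) = -6136368*(-1/2389560) = 255682/99565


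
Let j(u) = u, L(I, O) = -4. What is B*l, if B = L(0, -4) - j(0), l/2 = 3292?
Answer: -26336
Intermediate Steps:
l = 6584 (l = 2*3292 = 6584)
B = -4 (B = -4 - 1*0 = -4 + 0 = -4)
B*l = -4*6584 = -26336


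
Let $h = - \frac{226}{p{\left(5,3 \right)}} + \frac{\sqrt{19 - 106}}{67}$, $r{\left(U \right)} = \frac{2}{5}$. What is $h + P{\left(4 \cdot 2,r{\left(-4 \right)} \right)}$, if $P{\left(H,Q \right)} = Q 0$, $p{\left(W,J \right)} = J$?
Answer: $- \frac{226}{3} + \frac{i \sqrt{87}}{67} \approx -75.333 + 0.13921 i$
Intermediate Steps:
$r{\left(U \right)} = \frac{2}{5}$ ($r{\left(U \right)} = 2 \cdot \frac{1}{5} = \frac{2}{5}$)
$P{\left(H,Q \right)} = 0$
$h = - \frac{226}{3} + \frac{i \sqrt{87}}{67}$ ($h = - \frac{226}{3} + \frac{\sqrt{19 - 106}}{67} = \left(-226\right) \frac{1}{3} + \sqrt{-87} \cdot \frac{1}{67} = - \frac{226}{3} + i \sqrt{87} \cdot \frac{1}{67} = - \frac{226}{3} + \frac{i \sqrt{87}}{67} \approx -75.333 + 0.13921 i$)
$h + P{\left(4 \cdot 2,r{\left(-4 \right)} \right)} = \left(- \frac{226}{3} + \frac{i \sqrt{87}}{67}\right) + 0 = - \frac{226}{3} + \frac{i \sqrt{87}}{67}$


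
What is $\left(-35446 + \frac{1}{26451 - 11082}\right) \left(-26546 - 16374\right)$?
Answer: $\frac{23381510073160}{15369} \approx 1.5213 \cdot 10^{9}$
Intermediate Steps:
$\left(-35446 + \frac{1}{26451 - 11082}\right) \left(-26546 - 16374\right) = \left(-35446 + \frac{1}{15369}\right) \left(-42920\right) = \left(- \frac{544769573}{15369}\right) \left(-42920\right) = \frac{23381510073160}{15369}$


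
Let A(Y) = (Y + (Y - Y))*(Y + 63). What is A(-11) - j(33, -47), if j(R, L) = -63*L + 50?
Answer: -3583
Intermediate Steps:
j(R, L) = 50 - 63*L
A(Y) = Y*(63 + Y) (A(Y) = (Y + 0)*(63 + Y) = Y*(63 + Y))
A(-11) - j(33, -47) = -11*(63 - 11) - (50 - 63*(-47)) = -11*52 - (50 + 2961) = -572 - 1*3011 = -572 - 3011 = -3583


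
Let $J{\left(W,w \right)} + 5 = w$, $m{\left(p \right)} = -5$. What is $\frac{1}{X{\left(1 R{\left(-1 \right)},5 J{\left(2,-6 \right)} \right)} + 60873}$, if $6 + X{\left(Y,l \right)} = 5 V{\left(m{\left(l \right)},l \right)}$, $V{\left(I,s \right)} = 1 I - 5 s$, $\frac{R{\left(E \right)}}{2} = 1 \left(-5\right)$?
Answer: $\frac{1}{62217} \approx 1.6073 \cdot 10^{-5}$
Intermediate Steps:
$J{\left(W,w \right)} = -5 + w$
$R{\left(E \right)} = -10$ ($R{\left(E \right)} = 2 \cdot 1 \left(-5\right) = 2 \left(-5\right) = -10$)
$V{\left(I,s \right)} = I - 5 s$
$X{\left(Y,l \right)} = -31 - 25 l$ ($X{\left(Y,l \right)} = -6 + 5 \left(-5 - 5 l\right) = -6 - \left(25 + 25 l\right) = -31 - 25 l$)
$\frac{1}{X{\left(1 R{\left(-1 \right)},5 J{\left(2,-6 \right)} \right)} + 60873} = \frac{1}{\left(-31 - 25 \cdot 5 \left(-5 - 6\right)\right) + 60873} = \frac{1}{\left(-31 - 25 \cdot 5 \left(-11\right)\right) + 60873} = \frac{1}{\left(-31 - -1375\right) + 60873} = \frac{1}{\left(-31 + 1375\right) + 60873} = \frac{1}{1344 + 60873} = \frac{1}{62217}$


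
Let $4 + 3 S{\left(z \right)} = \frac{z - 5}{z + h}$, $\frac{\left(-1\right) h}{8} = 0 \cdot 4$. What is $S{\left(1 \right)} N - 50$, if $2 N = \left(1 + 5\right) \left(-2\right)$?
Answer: $-34$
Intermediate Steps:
$h = 0$ ($h = - 8 \cdot 0 \cdot 4 = \left(-8\right) 0 = 0$)
$N = -6$ ($N = \frac{\left(1 + 5\right) \left(-2\right)}{2} = \frac{6 \left(-2\right)}{2} = \frac{1}{2} \left(-12\right) = -6$)
$S{\left(z \right)} = - \frac{4}{3} + \frac{-5 + z}{3 z}$ ($S{\left(z \right)} = - \frac{4}{3} + \frac{\left(z - 5\right) \frac{1}{z + 0}}{3} = - \frac{4}{3} + \frac{\left(-5 + z\right) \frac{1}{z}}{3} = - \frac{4}{3} + \frac{\frac{1}{z} \left(-5 + z\right)}{3} = - \frac{4}{3} + \frac{-5 + z}{3 z}$)
$S{\left(1 \right)} N - 50 = \frac{- \frac{5}{3} - 1}{1} \left(-6\right) - 50 = 1 \left(- \frac{5}{3} - 1\right) \left(-6\right) - 50 = 1 \left(- \frac{8}{3}\right) \left(-6\right) - 50 = \left(- \frac{8}{3}\right) \left(-6\right) - 50 = 16 - 50 = -34$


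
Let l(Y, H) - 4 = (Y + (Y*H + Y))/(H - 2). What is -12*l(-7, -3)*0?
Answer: 0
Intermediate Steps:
l(Y, H) = 4 + (2*Y + H*Y)/(-2 + H) (l(Y, H) = 4 + (Y + (Y*H + Y))/(H - 2) = 4 + (Y + (H*Y + Y))/(-2 + H) = 4 + (Y + (Y + H*Y))/(-2 + H) = 4 + (2*Y + H*Y)/(-2 + H))
-12*l(-7, -3)*0 = -12*(-8 + 2*(-7) + 4*(-3) - 3*(-7))/(-2 - 3)*0 = -12*(-8 - 14 - 12 + 21)/(-5)*0 = -(-12)*(-13)/5*0 = -12*13/5*0 = -156/5*0 = 0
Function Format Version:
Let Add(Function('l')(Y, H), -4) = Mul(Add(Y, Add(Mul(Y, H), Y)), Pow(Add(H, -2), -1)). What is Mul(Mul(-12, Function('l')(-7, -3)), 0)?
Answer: 0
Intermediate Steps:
Function('l')(Y, H) = Add(4, Mul(Pow(Add(-2, H), -1), Add(Mul(2, Y), Mul(H, Y)))) (Function('l')(Y, H) = Add(4, Mul(Add(Y, Add(Mul(Y, H), Y)), Pow(Add(H, -2), -1))) = Add(4, Mul(Add(Y, Add(Mul(H, Y), Y)), Pow(Add(-2, H), -1))) = Add(4, Mul(Add(Y, Add(Y, Mul(H, Y))), Pow(Add(-2, H), -1))) = Add(4, Mul(Add(Mul(2, Y), Mul(H, Y)), Pow(Add(-2, H), -1))) = Add(4, Mul(Pow(Add(-2, H), -1), Add(Mul(2, Y), Mul(H, Y)))))
Mul(Mul(-12, Function('l')(-7, -3)), 0) = Mul(Mul(-12, Mul(Pow(Add(-2, -3), -1), Add(-8, Mul(2, -7), Mul(4, -3), Mul(-3, -7)))), 0) = Mul(Mul(-12, Mul(Pow(-5, -1), Add(-8, -14, -12, 21))), 0) = Mul(Mul(-12, Mul(Rational(-1, 5), -13)), 0) = Mul(Mul(-12, Rational(13, 5)), 0) = Mul(Rational(-156, 5), 0) = 0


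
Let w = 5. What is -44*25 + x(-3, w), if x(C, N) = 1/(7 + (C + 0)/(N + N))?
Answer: -73690/67 ≈ -1099.9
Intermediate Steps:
x(C, N) = 1/(7 + C/(2*N)) (x(C, N) = 1/(7 + C/((2*N))) = 1/(7 + C*(1/(2*N))) = 1/(7 + C/(2*N)))
-44*25 + x(-3, w) = -44*25 + 2*5/(-3 + 14*5) = -1100 + 2*5/(-3 + 70) = -1100 + 2*5/67 = -1100 + 2*5*(1/67) = -1100 + 10/67 = -73690/67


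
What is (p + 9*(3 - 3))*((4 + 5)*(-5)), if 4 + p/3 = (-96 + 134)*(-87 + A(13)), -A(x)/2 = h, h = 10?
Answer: 549450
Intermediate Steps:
A(x) = -20 (A(x) = -2*10 = -20)
p = -12210 (p = -12 + 3*((-96 + 134)*(-87 - 20)) = -12 + 3*(38*(-107)) = -12 + 3*(-4066) = -12 - 12198 = -12210)
(p + 9*(3 - 3))*((4 + 5)*(-5)) = (-12210 + 9*(3 - 3))*((4 + 5)*(-5)) = (-12210 + 9*0)*(9*(-5)) = (-12210 + 0)*(-45) = -12210*(-45) = 549450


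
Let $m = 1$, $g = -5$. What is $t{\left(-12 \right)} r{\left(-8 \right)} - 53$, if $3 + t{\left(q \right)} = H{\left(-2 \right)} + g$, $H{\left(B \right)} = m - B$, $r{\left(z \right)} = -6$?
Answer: $-23$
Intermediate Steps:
$H{\left(B \right)} = 1 - B$
$t{\left(q \right)} = -5$ ($t{\left(q \right)} = -3 + \left(\left(1 - -2\right) - 5\right) = -3 + \left(\left(1 + 2\right) - 5\right) = -3 + \left(3 - 5\right) = -3 - 2 = -5$)
$t{\left(-12 \right)} r{\left(-8 \right)} - 53 = \left(-5\right) \left(-6\right) - 53 = 30 - 53 = -23$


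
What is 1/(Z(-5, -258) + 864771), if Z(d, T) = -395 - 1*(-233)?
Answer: 1/864609 ≈ 1.1566e-6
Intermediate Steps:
Z(d, T) = -162 (Z(d, T) = -395 + 233 = -162)
1/(Z(-5, -258) + 864771) = 1/(-162 + 864771) = 1/864609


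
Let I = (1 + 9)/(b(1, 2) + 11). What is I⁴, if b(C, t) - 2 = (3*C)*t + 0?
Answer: 10000/130321 ≈ 0.076734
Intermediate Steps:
b(C, t) = 2 + 3*C*t (b(C, t) = 2 + ((3*C)*t + 0) = 2 + (3*C*t + 0) = 2 + 3*C*t)
I = 10/19 (I = (1 + 9)/((2 + 3*1*2) + 11) = 10/((2 + 6) + 11) = 10/(8 + 11) = 10/19 ≈ 0.52632)
I⁴ = (10/19)⁴ = 10000/130321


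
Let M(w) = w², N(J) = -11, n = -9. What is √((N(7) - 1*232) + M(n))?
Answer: 9*I*√2 ≈ 12.728*I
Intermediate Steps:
√((N(7) - 1*232) + M(n)) = √((-11 - 1*232) + (-9)²) = √((-11 - 232) + 81) = √(-243 + 81) = √(-162) = 9*I*√2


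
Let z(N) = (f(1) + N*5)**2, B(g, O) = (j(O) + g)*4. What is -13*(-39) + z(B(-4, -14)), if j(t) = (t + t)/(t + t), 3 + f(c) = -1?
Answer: 4603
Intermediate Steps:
f(c) = -4 (f(c) = -3 - 1 = -4)
j(t) = 1 (j(t) = (2*t)/((2*t)) = (2*t)*(1/(2*t)) = 1)
B(g, O) = 4 + 4*g (B(g, O) = (1 + g)*4 = 4 + 4*g)
z(N) = (-4 + 5*N)**2 (z(N) = (-4 + N*5)**2 = (-4 + 5*N)**2)
-13*(-39) + z(B(-4, -14)) = -13*(-39) + (-4 + 5*(4 + 4*(-4)))**2 = 507 + (-4 + 5*(4 - 16))**2 = 507 + (-4 + 5*(-12))**2 = 507 + (-4 - 60)**2 = 507 + (-64)**2 = 507 + 4096 = 4603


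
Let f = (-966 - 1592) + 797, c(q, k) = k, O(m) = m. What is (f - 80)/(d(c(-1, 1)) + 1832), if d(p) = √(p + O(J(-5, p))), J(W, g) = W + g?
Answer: -481816/479461 + 263*I*√3/479461 ≈ -1.0049 + 0.00095009*I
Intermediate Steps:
d(p) = √(-5 + 2*p) (d(p) = √(p + (-5 + p)) = √(-5 + 2*p))
f = -1761 (f = -2558 + 797 = -1761)
(f - 80)/(d(c(-1, 1)) + 1832) = (-1761 - 80)/(√(-5 + 2*1) + 1832) = -1841/(√(-5 + 2) + 1832) = -1841/(√(-3) + 1832) = -1841/(I*√3 + 1832) = -1841/(1832 + I*√3)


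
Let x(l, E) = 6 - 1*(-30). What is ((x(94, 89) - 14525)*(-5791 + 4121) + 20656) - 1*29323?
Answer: 24187963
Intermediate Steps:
x(l, E) = 36 (x(l, E) = 6 + 30 = 36)
((x(94, 89) - 14525)*(-5791 + 4121) + 20656) - 1*29323 = ((36 - 14525)*(-5791 + 4121) + 20656) - 1*29323 = (-14489*(-1670) + 20656) - 29323 = (24196630 + 20656) - 29323 = 24217286 - 29323 = 24187963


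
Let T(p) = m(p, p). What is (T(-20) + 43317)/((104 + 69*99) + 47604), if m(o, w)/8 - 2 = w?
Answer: 43173/54539 ≈ 0.79160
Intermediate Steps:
m(o, w) = 16 + 8*w
T(p) = 16 + 8*p
(T(-20) + 43317)/((104 + 69*99) + 47604) = ((16 + 8*(-20)) + 43317)/((104 + 69*99) + 47604) = ((16 - 160) + 43317)/((104 + 6831) + 47604) = (-144 + 43317)/(6935 + 47604) = 43173/54539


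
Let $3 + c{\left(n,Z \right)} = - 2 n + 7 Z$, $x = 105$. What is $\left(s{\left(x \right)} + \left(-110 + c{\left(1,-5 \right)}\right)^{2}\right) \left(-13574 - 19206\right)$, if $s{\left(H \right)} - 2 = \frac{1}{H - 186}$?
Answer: $- \frac{59746827580}{81} \approx -7.3761 \cdot 10^{8}$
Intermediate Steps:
$c{\left(n,Z \right)} = -3 - 2 n + 7 Z$ ($c{\left(n,Z \right)} = -3 + \left(- 2 n + 7 Z\right) = -3 - 2 n + 7 Z$)
$s{\left(H \right)} = 2 + \frac{1}{-186 + H}$ ($s{\left(H \right)} = 2 + \frac{1}{H - 186} = 2 + \frac{1}{-186 + H}$)
$\left(s{\left(x \right)} + \left(-110 + c{\left(1,-5 \right)}\right)^{2}\right) \left(-13574 - 19206\right) = \left(\frac{-371 + 2 \cdot 105}{-186 + 105} + \left(-110 - 40\right)^{2}\right) \left(-13574 - 19206\right) = \left(\frac{-371 + 210}{-81} + \left(-110 - 40\right)^{2}\right) \left(-32780\right) = \left(\left(- \frac{1}{81}\right) \left(-161\right) + \left(-110 - 40\right)^{2}\right) \left(-32780\right) = \left(\frac{161}{81} + \left(-150\right)^{2}\right) \left(-32780\right) = \left(\frac{161}{81} + 22500\right) \left(-32780\right) = \frac{1822661}{81} \left(-32780\right) = - \frac{59746827580}{81}$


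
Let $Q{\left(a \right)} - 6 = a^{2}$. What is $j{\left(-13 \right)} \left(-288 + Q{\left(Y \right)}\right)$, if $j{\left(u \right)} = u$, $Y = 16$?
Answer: $338$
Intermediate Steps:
$Q{\left(a \right)} = 6 + a^{2}$
$j{\left(-13 \right)} \left(-288 + Q{\left(Y \right)}\right) = - 13 \left(-288 + \left(6 + 16^{2}\right)\right) = - 13 \left(-288 + \left(6 + 256\right)\right) = - 13 \left(-288 + 262\right) = \left(-13\right) \left(-26\right) = 338$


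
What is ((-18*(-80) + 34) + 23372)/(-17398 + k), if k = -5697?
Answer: -24846/23095 ≈ -1.0758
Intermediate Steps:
((-18*(-80) + 34) + 23372)/(-17398 + k) = ((-18*(-80) + 34) + 23372)/(-17398 - 5697) = ((1440 + 34) + 23372)/(-23095) = (1474 + 23372)*(-1/23095) = 24846*(-1/23095) = -24846/23095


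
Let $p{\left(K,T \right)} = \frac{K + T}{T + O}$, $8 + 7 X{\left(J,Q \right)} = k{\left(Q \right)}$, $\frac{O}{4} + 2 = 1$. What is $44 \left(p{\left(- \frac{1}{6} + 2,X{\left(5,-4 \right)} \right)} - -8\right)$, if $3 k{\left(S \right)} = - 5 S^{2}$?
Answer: $\frac{34529}{94} \approx 367.33$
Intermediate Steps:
$O = -4$ ($O = -8 + 4 \cdot 1 = -8 + 4 = -4$)
$k{\left(S \right)} = - \frac{5 S^{2}}{3}$ ($k{\left(S \right)} = \frac{\left(-5\right) S^{2}}{3} = - \frac{5 S^{2}}{3}$)
$X{\left(J,Q \right)} = - \frac{8}{7} - \frac{5 Q^{2}}{21}$ ($X{\left(J,Q \right)} = - \frac{8}{7} + \frac{\left(- \frac{5}{3}\right) Q^{2}}{7} = - \frac{8}{7} - \frac{5 Q^{2}}{21}$)
$p{\left(K,T \right)} = \frac{K + T}{-4 + T}$ ($p{\left(K,T \right)} = \frac{K + T}{T - 4} = \frac{K + T}{-4 + T}$)
$44 \left(p{\left(- \frac{1}{6} + 2,X{\left(5,-4 \right)} \right)} - -8\right) = 44 \left(\frac{\left(- \frac{1}{6} + 2\right) - \left(\frac{8}{7} + \frac{5 \left(-4\right)^{2}}{21}\right)}{-4 - \left(\frac{8}{7} + \frac{5 \left(-4\right)^{2}}{21}\right)} - -8\right) = 44 \left(\frac{\left(\left(-1\right) \frac{1}{6} + 2\right) - \frac{104}{21}}{-4 - \frac{104}{21}} + 8\right) = 44 \left(\frac{\left(- \frac{1}{6} + 2\right) - \frac{104}{21}}{-4 - \frac{104}{21}} + 8\right) = 44 \left(\frac{\frac{11}{6} - \frac{104}{21}}{-4 - \frac{104}{21}} + 8\right) = 44 \left(\frac{1}{- \frac{188}{21}} \left(- \frac{131}{42}\right) + 8\right) = 44 \left(\left(- \frac{21}{188}\right) \left(- \frac{131}{42}\right) + 8\right) = 44 \left(\frac{131}{376} + 8\right) = 44 \cdot \frac{3139}{376} = \frac{34529}{94}$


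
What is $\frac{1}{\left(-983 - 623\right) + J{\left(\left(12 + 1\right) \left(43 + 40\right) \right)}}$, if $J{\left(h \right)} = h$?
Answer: $- \frac{1}{527} \approx -0.0018975$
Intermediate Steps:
$\frac{1}{\left(-983 - 623\right) + J{\left(\left(12 + 1\right) \left(43 + 40\right) \right)}} = \frac{1}{\left(-983 - 623\right) + \left(12 + 1\right) \left(43 + 40\right)} = \frac{1}{-1606 + 13 \cdot 83} = \frac{1}{-1606 + 1079} = \frac{1}{-527} = - \frac{1}{527}$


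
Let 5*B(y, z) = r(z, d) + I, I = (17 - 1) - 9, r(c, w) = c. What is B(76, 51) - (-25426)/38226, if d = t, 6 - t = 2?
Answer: 1172119/95565 ≈ 12.265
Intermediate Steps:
t = 4 (t = 6 - 1*2 = 6 - 2 = 4)
d = 4
I = 7 (I = 16 - 9 = 7)
B(y, z) = 7/5 + z/5 (B(y, z) = (z + 7)/5 = (7 + z)/5 = 7/5 + z/5)
B(76, 51) - (-25426)/38226 = (7/5 + (⅕)*51) - (-25426)/38226 = (7/5 + 51/5) - (-25426)/38226 = 58/5 - 1*(-12713/19113) = 58/5 + 12713/19113 = 1172119/95565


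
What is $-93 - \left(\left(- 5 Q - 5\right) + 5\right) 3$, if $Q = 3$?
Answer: $-48$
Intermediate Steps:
$-93 - \left(\left(- 5 Q - 5\right) + 5\right) 3 = -93 - \left(\left(\left(-5\right) 3 - 5\right) + 5\right) 3 = -93 - \left(\left(-15 - 5\right) + 5\right) 3 = -93 - \left(-20 + 5\right) 3 = -93 - \left(-15\right) 3 = -93 - -45 = -93 + 45 = -48$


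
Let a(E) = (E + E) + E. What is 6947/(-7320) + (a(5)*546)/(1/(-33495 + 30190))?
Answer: -198137400947/7320 ≈ -2.7068e+7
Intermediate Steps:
a(E) = 3*E (a(E) = 2*E + E = 3*E)
6947/(-7320) + (a(5)*546)/(1/(-33495 + 30190)) = 6947/(-7320) + ((3*5)*546)/(1/(-33495 + 30190)) = 6947*(-1/7320) + (15*546)/(1/(-3305)) = -6947/7320 + 8190/(-1/3305) = -6947/7320 + 8190*(-3305) = -6947/7320 - 27067950 = -198137400947/7320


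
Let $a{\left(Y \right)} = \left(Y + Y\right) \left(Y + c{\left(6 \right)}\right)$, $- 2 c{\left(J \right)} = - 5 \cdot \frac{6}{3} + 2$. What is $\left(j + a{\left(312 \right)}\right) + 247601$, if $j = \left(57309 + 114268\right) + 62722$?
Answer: $679084$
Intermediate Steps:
$c{\left(J \right)} = 4$ ($c{\left(J \right)} = - \frac{- 5 \cdot \frac{6}{3} + 2}{2} = - \frac{- 5 \cdot 6 \cdot \frac{1}{3} + 2}{2} = - \frac{\left(-5\right) 2 + 2}{2} = - \frac{-10 + 2}{2} = \left(- \frac{1}{2}\right) \left(-8\right) = 4$)
$j = 234299$ ($j = 171577 + 62722 = 234299$)
$a{\left(Y \right)} = 2 Y \left(4 + Y\right)$ ($a{\left(Y \right)} = \left(Y + Y\right) \left(Y + 4\right) = 2 Y \left(4 + Y\right)$)
$\left(j + a{\left(312 \right)}\right) + 247601 = \left(234299 + 2 \cdot 312 \left(4 + 312\right)\right) + 247601 = \left(234299 + 2 \cdot 312 \cdot 316\right) + 247601 = \left(234299 + 197184\right) + 247601 = 431483 + 247601 = 679084$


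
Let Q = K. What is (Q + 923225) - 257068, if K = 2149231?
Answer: 2815388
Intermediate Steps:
Q = 2149231
(Q + 923225) - 257068 = (2149231 + 923225) - 257068 = 3072456 - 257068 = 2815388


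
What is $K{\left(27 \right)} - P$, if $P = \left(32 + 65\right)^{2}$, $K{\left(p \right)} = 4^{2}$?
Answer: $-9393$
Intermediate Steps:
$K{\left(p \right)} = 16$
$P = 9409$ ($P = 97^{2} = 9409$)
$K{\left(27 \right)} - P = 16 - 9409 = -9393$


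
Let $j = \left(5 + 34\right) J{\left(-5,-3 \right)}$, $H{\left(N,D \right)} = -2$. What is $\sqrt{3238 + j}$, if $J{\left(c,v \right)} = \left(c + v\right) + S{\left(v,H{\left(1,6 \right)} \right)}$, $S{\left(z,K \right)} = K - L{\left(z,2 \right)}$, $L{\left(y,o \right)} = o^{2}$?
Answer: $2 \sqrt{673} \approx 51.884$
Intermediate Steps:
$S{\left(z,K \right)} = -4 + K$ ($S{\left(z,K \right)} = K - 2^{2} = K - 4 = -4 + K$)
$J{\left(c,v \right)} = -6 + c + v$ ($J{\left(c,v \right)} = \left(c + v\right) - 6 = -6 + c + v$)
$j = -546$ ($j = \left(5 + 34\right) \left(-6 - 5 - 3\right) = 39 \left(-14\right) = -546$)
$\sqrt{3238 + j} = \sqrt{3238 - 546} = \sqrt{2692} = 2 \sqrt{673}$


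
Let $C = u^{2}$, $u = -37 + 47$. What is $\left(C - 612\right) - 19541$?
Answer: $-20053$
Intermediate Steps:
$u = 10$
$C = 100$ ($C = 10^{2} = 100$)
$\left(C - 612\right) - 19541 = \left(100 - 612\right) - 19541 = -512 - 19541 = -20053$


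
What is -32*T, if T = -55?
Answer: 1760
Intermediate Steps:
-32*T = -32*(-55) = 1760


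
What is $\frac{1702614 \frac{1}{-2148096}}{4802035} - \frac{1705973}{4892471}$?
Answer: $- \frac{2932919318314174079}{8411162379369285760} \approx -0.34869$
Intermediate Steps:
$\frac{1702614 \frac{1}{-2148096}}{4802035} - \frac{1705973}{4892471} = 1702614 \left(- \frac{1}{2148096}\right) \frac{1}{4802035} - \frac{1705973}{4892471} = \left(- \frac{283769}{358016}\right) \frac{1}{4802035} - \frac{1705973}{4892471} = - \frac{283769}{1719205362560} - \frac{1705973}{4892471} = - \frac{2932919318314174079}{8411162379369285760}$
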